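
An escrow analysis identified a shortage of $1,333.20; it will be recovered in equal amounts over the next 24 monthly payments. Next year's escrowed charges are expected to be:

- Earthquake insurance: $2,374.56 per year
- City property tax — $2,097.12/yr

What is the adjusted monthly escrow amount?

Earthquake insurance: $2,374.56 per year
City property tax: $2,097.12 per year
Total annual escrow = $4,471.68
Base monthly escrow = $4,471.68 ÷ 12 = $372.64
Shortage spread = $1,333.20 ÷ 24 = $55.55/mo
Adjusted monthly = $372.64 + $55.55 = $428.19

$428.19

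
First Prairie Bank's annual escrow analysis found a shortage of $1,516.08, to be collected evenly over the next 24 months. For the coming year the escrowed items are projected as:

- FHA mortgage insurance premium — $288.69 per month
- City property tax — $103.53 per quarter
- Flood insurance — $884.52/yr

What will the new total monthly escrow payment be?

$460.08

FHA mortgage insurance premium: $288.69 × 12 = $3,464.28
City property tax: $103.53 × 4 = $414.12
Flood insurance: $884.52
Total per year = $4,762.92
Monthly = $4,762.92 ÷ 12 = $396.91
Shortage per month = $1,516.08 / 24 = $63.17
New monthly escrow = $396.91 + $63.17 = $460.08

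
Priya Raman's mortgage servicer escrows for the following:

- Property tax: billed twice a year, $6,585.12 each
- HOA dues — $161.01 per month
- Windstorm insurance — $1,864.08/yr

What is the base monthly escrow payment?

$1,413.87

Property tax — $6,585.12 × 2 = $13,170.24/yr
HOA dues — $161.01 × 12 = $1,932.12/yr
Windstorm insurance — $1,864.08/yr
Yearly total = $16,966.44
Per month = $16,966.44 / 12 = $1,413.87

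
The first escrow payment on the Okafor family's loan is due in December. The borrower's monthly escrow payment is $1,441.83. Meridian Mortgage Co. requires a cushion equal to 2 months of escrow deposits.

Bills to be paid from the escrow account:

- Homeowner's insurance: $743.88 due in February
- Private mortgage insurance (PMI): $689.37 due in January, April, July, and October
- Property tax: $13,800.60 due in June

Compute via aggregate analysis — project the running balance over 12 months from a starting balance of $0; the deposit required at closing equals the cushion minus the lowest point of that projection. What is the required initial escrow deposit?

$8,714.07

Cushion = 2 × $1,441.83 = $2,883.66
Trial balance (start $0, +$1,441.83 each month, − disbursements):
  Dec: +$1,441.83 → $1,441.83
  Jan: +$1,441.83 − $689.37 → $2,194.29
  Feb: +$1,441.83 − $743.88 → $2,892.24
  Mar: +$1,441.83 → $4,334.07
  Apr: +$1,441.83 − $689.37 → $5,086.53
  May: +$1,441.83 → $6,528.36
  Jun: +$1,441.83 − $13,800.60 → -$5,830.41
  Jul: +$1,441.83 − $689.37 → -$5,077.95
  Aug: +$1,441.83 → -$3,636.12
  Sep: +$1,441.83 → -$2,194.29
  Oct: +$1,441.83 − $689.37 → -$1,441.83
  Nov: +$1,441.83 → $0.00
Lowest trial balance = -$5,830.41 (Jun)
Initial deposit = cushion − low point = $2,883.66 − (-$5,830.41) = $8,714.07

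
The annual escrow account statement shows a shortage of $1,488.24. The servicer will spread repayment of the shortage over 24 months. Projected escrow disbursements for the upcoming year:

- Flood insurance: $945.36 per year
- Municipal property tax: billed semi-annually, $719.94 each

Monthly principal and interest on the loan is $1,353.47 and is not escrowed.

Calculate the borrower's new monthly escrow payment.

$260.78

Flood insurance: $945.36
Municipal property tax: $719.94 × 2 = $1,439.88
Combined annual = $945.36 + $1,439.88 = $2,385.24
Monthly = $2,385.24 ÷ 12 = $198.77
Shortage per month = $1,488.24 ÷ 24 = $62.01
New monthly escrow = $198.77 + $62.01 = $260.78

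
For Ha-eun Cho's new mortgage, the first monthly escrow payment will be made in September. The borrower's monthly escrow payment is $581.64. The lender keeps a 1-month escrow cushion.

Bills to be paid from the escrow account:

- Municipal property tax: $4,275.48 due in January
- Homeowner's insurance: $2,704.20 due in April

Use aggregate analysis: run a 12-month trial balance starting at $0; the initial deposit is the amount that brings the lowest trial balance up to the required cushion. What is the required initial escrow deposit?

$2,908.20

Cushion = 1 × $581.64 = $581.64
Trial balance (start $0, +$581.64 each month, − disbursements):
  Sep: +$581.64 → $581.64
  Oct: +$581.64 → $1,163.28
  Nov: +$581.64 → $1,744.92
  Dec: +$581.64 → $2,326.56
  Jan: +$581.64 − $4,275.48 → -$1,367.28
  Feb: +$581.64 → -$785.64
  Mar: +$581.64 → -$204.00
  Apr: +$581.64 − $2,704.20 → -$2,326.56
  May: +$581.64 → -$1,744.92
  Jun: +$581.64 → -$1,163.28
  Jul: +$581.64 → -$581.64
  Aug: +$581.64 → $0.00
Lowest trial balance = -$2,326.56 (Apr)
Initial deposit = cushion − low point = $581.64 − (-$2,326.56) = $2,908.20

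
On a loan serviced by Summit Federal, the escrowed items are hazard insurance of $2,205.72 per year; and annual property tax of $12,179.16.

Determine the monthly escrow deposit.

Hazard insurance = $2,205.72 per year
Property tax = $12,179.16 per year
Total annual escrow = $2,205.72 + $12,179.16 = $14,384.88
Base monthly escrow = $14,384.88 ÷ 12 = $1,198.74

$1,198.74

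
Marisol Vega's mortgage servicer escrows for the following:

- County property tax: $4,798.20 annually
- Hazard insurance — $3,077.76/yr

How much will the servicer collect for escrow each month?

County property tax = $4,798.20
Hazard insurance = $3,077.76
Annual escrow total = $7,875.96
Per month = $7,875.96 / 12 = $656.33

$656.33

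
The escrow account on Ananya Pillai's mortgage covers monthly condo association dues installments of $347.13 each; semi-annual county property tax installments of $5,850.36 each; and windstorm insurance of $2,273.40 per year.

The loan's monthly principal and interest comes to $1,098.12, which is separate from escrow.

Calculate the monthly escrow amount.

Condo association dues = $347.13 × 12 = $4,165.56
County property tax = $5,850.36 × 2 = $11,700.72
Windstorm insurance = $2,273.40
Combined annual = $18,139.68
Base monthly escrow = $18,139.68 / 12 = $1,511.64

$1,511.64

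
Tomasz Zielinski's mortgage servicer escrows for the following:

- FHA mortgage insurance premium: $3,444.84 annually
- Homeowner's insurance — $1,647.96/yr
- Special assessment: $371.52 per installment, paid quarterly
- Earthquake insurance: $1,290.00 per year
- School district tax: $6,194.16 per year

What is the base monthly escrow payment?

$1,171.92

FHA mortgage insurance premium — $3,444.84/yr
Homeowner's insurance — $1,647.96/yr
Special assessment — $371.52 × 4 = $1,486.08/yr
Earthquake insurance — $1,290.00/yr
School district tax — $6,194.16/yr
Total annual escrow = $3,444.84 + $1,647.96 + $1,486.08 + $1,290.00 + $6,194.16 = $14,063.04
Monthly = $14,063.04 ÷ 12 = $1,171.92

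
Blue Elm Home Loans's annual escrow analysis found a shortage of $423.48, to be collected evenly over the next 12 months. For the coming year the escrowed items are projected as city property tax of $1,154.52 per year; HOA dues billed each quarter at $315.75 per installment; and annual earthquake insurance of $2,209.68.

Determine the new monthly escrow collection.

$420.89

City property tax — $1,154.52 per year
HOA dues — $315.75 × 4 = $1,263.00 per year
Earthquake insurance — $2,209.68 per year
Combined annual = $1,154.52 + $1,263.00 + $2,209.68 = $4,627.20
Per month = $4,627.20 / 12 = $385.60
Shortage per month = $423.48 / 12 = $35.29
Adjusted monthly = $385.60 + $35.29 = $420.89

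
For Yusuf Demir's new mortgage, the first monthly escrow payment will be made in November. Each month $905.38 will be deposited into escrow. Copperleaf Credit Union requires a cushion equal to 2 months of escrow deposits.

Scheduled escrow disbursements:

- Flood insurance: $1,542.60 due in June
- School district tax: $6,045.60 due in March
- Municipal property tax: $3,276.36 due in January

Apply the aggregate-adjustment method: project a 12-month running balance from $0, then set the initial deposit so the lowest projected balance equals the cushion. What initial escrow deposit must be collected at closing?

$6,605.82

Cushion = 2 × $905.38 = $1,810.76
Trial balance (start $0, +$905.38 each month, − disbursements):
  Nov: +$905.38 → $905.38
  Dec: +$905.38 → $1,810.76
  Jan: +$905.38 − $3,276.36 → -$560.22
  Feb: +$905.38 → $345.16
  Mar: +$905.38 − $6,045.60 → -$4,795.06
  Apr: +$905.38 → -$3,889.68
  May: +$905.38 → -$2,984.30
  Jun: +$905.38 − $1,542.60 → -$3,621.52
  Jul: +$905.38 → -$2,716.14
  Aug: +$905.38 → -$1,810.76
  Sep: +$905.38 → -$905.38
  Oct: +$905.38 → $0.00
Lowest trial balance = -$4,795.06 (Mar)
Initial deposit = cushion − low point = $1,810.76 − (-$4,795.06) = $6,605.82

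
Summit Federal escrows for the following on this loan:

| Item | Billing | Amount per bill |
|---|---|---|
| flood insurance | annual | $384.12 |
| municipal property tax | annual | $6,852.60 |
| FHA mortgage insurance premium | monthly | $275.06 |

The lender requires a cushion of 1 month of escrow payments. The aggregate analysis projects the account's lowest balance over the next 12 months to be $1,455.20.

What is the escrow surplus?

Flood insurance: $384.12 per year
Municipal property tax: $6,852.60 per year
FHA mortgage insurance premium: $275.06 × 12 = $3,300.72 per year
Yearly total = $10,537.44
Base monthly escrow = $10,537.44 ÷ 12 = $878.12
Required reserve = 1 × $878.12 = $878.12
Excess over cushion: $1,455.20 − $878.12 = $577.08

$577.08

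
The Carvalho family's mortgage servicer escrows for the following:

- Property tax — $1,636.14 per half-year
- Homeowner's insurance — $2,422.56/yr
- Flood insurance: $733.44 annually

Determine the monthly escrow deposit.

Property tax — $1,636.14 × 2 = $3,272.28 per year
Homeowner's insurance — $2,422.56 per year
Flood insurance — $733.44 per year
Total annual escrow = $3,272.28 + $2,422.56 + $733.44 = $6,428.28
Per month = $6,428.28 ÷ 12 = $535.69

$535.69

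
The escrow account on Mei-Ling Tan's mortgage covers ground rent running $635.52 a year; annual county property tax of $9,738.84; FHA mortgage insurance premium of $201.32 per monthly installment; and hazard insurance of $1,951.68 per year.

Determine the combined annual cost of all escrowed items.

$14,741.88

Ground rent = $635.52 annually
County property tax = $9,738.84 annually
FHA mortgage insurance premium = $201.32 × 12 = $2,415.84 annually
Hazard insurance = $1,951.68 annually
Total per year = $635.52 + $9,738.84 + $2,415.84 + $1,951.68 = $14,741.88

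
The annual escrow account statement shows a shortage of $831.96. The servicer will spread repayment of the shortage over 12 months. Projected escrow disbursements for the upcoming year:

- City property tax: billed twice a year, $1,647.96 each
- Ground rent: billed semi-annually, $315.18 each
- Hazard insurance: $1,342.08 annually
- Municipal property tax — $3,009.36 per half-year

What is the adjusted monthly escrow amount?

$1,009.92

City property tax = $1,647.96 × 2 = $3,295.92 per year
Ground rent = $315.18 × 2 = $630.36 per year
Hazard insurance = $1,342.08 per year
Municipal property tax = $3,009.36 × 2 = $6,018.72 per year
Annual escrow total = $11,287.08
Per month = $11,287.08 ÷ 12 = $940.59
Shortage per month = $831.96 ÷ 12 = $69.33
New monthly escrow = $940.59 + $69.33 = $1,009.92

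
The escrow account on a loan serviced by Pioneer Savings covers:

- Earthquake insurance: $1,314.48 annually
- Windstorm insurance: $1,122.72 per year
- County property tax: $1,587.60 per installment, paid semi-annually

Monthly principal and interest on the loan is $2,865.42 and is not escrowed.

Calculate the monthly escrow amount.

Earthquake insurance — $1,314.48 per year
Windstorm insurance — $1,122.72 per year
County property tax — $1,587.60 × 2 = $3,175.20 per year
Yearly total = $1,314.48 + $1,122.72 + $3,175.20 = $5,612.40
Monthly = $5,612.40 ÷ 12 = $467.70

$467.70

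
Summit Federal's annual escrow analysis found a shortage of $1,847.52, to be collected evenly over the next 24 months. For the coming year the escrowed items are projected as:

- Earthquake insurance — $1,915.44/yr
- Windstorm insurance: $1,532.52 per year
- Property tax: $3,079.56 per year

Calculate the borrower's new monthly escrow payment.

Earthquake insurance — $1,915.44
Windstorm insurance — $1,532.52
Property tax — $3,079.56
Yearly total = $1,915.44 + $1,532.52 + $3,079.56 = $6,527.52
Monthly escrow = $6,527.52 / 12 = $543.96
Shortage per month = $1,847.52 ÷ 24 = $76.98
New monthly escrow = $543.96 + $76.98 = $620.94

$620.94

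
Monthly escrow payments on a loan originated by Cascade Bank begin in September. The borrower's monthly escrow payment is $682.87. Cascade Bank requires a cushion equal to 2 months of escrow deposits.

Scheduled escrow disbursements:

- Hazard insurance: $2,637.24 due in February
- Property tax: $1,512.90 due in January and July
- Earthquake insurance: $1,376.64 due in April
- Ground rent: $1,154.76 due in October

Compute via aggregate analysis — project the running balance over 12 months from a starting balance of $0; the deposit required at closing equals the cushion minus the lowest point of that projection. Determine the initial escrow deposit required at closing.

$2,584.32

Cushion = 2 × $682.87 = $1,365.74
Trial balance (start $0, +$682.87 each month, − disbursements):
  Sep: +$682.87 → $682.87
  Oct: +$682.87 − $1,154.76 → $210.98
  Nov: +$682.87 → $893.85
  Dec: +$682.87 → $1,576.72
  Jan: +$682.87 − $1,512.90 → $746.69
  Feb: +$682.87 − $2,637.24 → -$1,207.68
  Mar: +$682.87 → -$524.81
  Apr: +$682.87 − $1,376.64 → -$1,218.58
  May: +$682.87 → -$535.71
  Jun: +$682.87 → $147.16
  Jul: +$682.87 − $1,512.90 → -$682.87
  Aug: +$682.87 → $0.00
Lowest trial balance = -$1,218.58 (Apr)
Initial deposit = cushion − low point = $1,365.74 − (-$1,218.58) = $2,584.32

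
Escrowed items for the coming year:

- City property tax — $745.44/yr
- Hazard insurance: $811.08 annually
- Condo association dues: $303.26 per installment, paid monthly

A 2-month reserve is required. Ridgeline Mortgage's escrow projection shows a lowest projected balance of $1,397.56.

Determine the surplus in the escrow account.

$531.62

City property tax: $745.44
Hazard insurance: $811.08
Condo association dues: $303.26 × 12 = $3,639.12
Annual escrow total = $745.44 + $811.08 + $3,639.12 = $5,195.64
Monthly escrow = $5,195.64 ÷ 12 = $432.97
Required reserve = 2 × $432.97 = $865.94
Excess over cushion: $1,397.56 − $865.94 = $531.62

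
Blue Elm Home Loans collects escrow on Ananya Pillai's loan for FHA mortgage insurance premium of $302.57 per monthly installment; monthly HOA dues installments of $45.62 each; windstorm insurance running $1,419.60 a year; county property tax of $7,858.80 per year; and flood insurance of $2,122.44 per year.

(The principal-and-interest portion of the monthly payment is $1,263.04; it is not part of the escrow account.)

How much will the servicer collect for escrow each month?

$1,298.26

FHA mortgage insurance premium = $302.57 × 12 = $3,630.84 per year
HOA dues = $45.62 × 12 = $547.44 per year
Windstorm insurance = $1,419.60 per year
County property tax = $7,858.80 per year
Flood insurance = $2,122.44 per year
Yearly total = $3,630.84 + $547.44 + $1,419.60 + $7,858.80 + $2,122.44 = $15,579.12
Base monthly escrow = $15,579.12 ÷ 12 = $1,298.26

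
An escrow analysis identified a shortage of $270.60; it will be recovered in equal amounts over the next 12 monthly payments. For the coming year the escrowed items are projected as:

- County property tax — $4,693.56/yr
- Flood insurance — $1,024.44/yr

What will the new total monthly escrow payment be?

County property tax = $4,693.56/yr
Flood insurance = $1,024.44/yr
Annual escrow total = $4,693.56 + $1,024.44 = $5,718.00
Monthly escrow = $5,718.00 ÷ 12 = $476.50
Shortage spread = $270.60 / 12 = $22.55/mo
New monthly escrow = $476.50 + $22.55 = $499.05

$499.05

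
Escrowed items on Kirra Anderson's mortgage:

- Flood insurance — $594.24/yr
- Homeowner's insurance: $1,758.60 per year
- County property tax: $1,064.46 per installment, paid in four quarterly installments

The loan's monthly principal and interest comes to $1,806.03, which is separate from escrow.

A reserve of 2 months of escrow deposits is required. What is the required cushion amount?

Flood insurance = $594.24/yr
Homeowner's insurance = $1,758.60/yr
County property tax = $1,064.46 × 4 = $4,257.84/yr
Combined annual = $594.24 + $1,758.60 + $4,257.84 = $6,610.68
Per month = $6,610.68 / 12 = $550.89
Required cushion = 2 × $550.89 = $1,101.78

$1,101.78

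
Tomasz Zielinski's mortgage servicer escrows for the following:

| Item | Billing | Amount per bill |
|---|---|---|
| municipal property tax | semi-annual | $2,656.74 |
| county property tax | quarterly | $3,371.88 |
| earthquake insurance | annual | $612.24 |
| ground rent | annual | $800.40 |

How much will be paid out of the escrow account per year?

$20,213.64

Municipal property tax: $2,656.74 × 2 = $5,313.48 per year
County property tax: $3,371.88 × 4 = $13,487.52 per year
Earthquake insurance: $612.24 per year
Ground rent: $800.40 per year
Total annual escrow = $20,213.64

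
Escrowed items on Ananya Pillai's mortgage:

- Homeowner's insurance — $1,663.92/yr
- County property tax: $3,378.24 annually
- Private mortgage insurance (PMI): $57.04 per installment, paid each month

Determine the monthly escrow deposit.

Homeowner's insurance = $1,663.92
County property tax = $3,378.24
Private mortgage insurance (PMI) = $57.04 × 12 = $684.48
Total annual escrow = $1,663.92 + $3,378.24 + $684.48 = $5,726.64
Base monthly escrow = $5,726.64 / 12 = $477.22

$477.22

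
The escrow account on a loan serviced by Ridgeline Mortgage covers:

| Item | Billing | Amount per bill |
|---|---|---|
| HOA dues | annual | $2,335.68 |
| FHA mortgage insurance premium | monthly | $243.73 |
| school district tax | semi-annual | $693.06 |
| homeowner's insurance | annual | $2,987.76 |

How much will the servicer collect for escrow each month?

$802.86

HOA dues — $2,335.68 annually
FHA mortgage insurance premium — $243.73 × 12 = $2,924.76 annually
School district tax — $693.06 × 2 = $1,386.12 annually
Homeowner's insurance — $2,987.76 annually
Yearly total = $2,335.68 + $2,924.76 + $1,386.12 + $2,987.76 = $9,634.32
Monthly = $9,634.32 ÷ 12 = $802.86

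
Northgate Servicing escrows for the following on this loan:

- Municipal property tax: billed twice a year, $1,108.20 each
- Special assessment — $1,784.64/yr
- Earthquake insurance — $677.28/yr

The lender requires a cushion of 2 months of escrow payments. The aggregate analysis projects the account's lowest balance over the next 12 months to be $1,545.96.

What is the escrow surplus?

Municipal property tax: $1,108.20 × 2 = $2,216.40 annually
Special assessment: $1,784.64 annually
Earthquake insurance: $677.28 annually
Annual escrow total = $4,678.32
Base monthly escrow = $4,678.32 / 12 = $389.86
Required reserve = 2 × $389.86 = $779.72
Surplus = $1,545.96 − $779.72 = $766.24

$766.24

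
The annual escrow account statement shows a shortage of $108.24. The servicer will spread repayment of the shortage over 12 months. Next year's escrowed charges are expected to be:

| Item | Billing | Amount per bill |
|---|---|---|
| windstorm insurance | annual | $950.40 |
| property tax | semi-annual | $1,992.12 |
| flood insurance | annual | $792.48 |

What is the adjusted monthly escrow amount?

$486.28

Windstorm insurance = $950.40 per year
Property tax = $1,992.12 × 2 = $3,984.24 per year
Flood insurance = $792.48 per year
Annual escrow total = $5,727.12
Monthly = $5,727.12 ÷ 12 = $477.26
Monthly shortage recovery: $108.24 ÷ 12 = $9.02
New monthly escrow = $477.26 + $9.02 = $486.28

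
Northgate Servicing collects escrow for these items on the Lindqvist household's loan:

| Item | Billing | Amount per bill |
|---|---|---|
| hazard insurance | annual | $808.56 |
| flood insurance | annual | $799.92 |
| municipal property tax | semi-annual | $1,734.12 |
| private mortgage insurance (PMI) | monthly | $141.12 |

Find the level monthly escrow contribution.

$564.18

Hazard insurance: $808.56 annually
Flood insurance: $799.92 annually
Municipal property tax: $1,734.12 × 2 = $3,468.24 annually
Private mortgage insurance (PMI): $141.12 × 12 = $1,693.44 annually
Total annual escrow = $808.56 + $799.92 + $3,468.24 + $1,693.44 = $6,770.16
Base monthly escrow = $6,770.16 / 12 = $564.18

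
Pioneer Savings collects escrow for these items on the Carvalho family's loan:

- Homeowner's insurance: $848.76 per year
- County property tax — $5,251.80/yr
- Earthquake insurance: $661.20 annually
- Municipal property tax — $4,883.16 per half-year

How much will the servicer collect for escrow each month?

$1,377.34

Homeowner's insurance — $848.76/yr
County property tax — $5,251.80/yr
Earthquake insurance — $661.20/yr
Municipal property tax — $4,883.16 × 2 = $9,766.32/yr
Yearly total = $848.76 + $5,251.80 + $661.20 + $9,766.32 = $16,528.08
Monthly = $16,528.08 ÷ 12 = $1,377.34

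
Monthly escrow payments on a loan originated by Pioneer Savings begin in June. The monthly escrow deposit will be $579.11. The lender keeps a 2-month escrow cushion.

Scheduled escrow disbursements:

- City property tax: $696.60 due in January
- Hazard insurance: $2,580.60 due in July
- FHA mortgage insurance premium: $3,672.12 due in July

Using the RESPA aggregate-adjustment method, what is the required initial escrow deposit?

$6,252.72

Cushion = 2 × $579.11 = $1,158.22
Trial balance (start $0, +$579.11 each month, − disbursements):
  Jun: +$579.11 → $579.11
  Jul: +$579.11 − $6,252.72 → -$5,094.50
  Aug: +$579.11 → -$4,515.39
  Sep: +$579.11 → -$3,936.28
  Oct: +$579.11 → -$3,357.17
  Nov: +$579.11 → -$2,778.06
  Dec: +$579.11 → -$2,198.95
  Jan: +$579.11 − $696.60 → -$2,316.44
  Feb: +$579.11 → -$1,737.33
  Mar: +$579.11 → -$1,158.22
  Apr: +$579.11 → -$579.11
  May: +$579.11 → $0.00
Lowest trial balance = -$5,094.50 (Jul)
Initial deposit = cushion − low point = $1,158.22 − (-$5,094.50) = $6,252.72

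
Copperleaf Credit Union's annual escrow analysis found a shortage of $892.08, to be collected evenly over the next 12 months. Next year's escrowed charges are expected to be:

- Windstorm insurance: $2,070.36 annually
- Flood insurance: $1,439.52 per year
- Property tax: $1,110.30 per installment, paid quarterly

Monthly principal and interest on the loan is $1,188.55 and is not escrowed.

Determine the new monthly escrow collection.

Windstorm insurance = $2,070.36 annually
Flood insurance = $1,439.52 annually
Property tax = $1,110.30 × 4 = $4,441.20 annually
Combined annual = $2,070.36 + $1,439.52 + $4,441.20 = $7,951.08
Per month = $7,951.08 ÷ 12 = $662.59
Monthly shortage recovery: $892.08 / 12 = $74.34
New monthly escrow = $662.59 + $74.34 = $736.93

$736.93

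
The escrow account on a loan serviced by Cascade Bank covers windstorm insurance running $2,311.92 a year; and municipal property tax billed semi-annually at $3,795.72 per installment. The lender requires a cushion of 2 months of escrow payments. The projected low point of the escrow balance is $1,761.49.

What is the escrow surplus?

Windstorm insurance — $2,311.92 annually
Municipal property tax — $3,795.72 × 2 = $7,591.44 annually
Combined annual = $9,903.36
Base monthly escrow = $9,903.36 / 12 = $825.28
Required cushion = 2 × $825.28 = $1,650.56
Surplus = $1,761.49 − $1,650.56 = $110.93

$110.93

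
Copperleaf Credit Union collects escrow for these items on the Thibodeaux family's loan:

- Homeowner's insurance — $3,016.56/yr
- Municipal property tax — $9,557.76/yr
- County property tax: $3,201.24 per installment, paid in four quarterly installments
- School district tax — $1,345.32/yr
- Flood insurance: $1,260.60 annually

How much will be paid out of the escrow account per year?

Homeowner's insurance — $3,016.56 per year
Municipal property tax — $9,557.76 per year
County property tax — $3,201.24 × 4 = $12,804.96 per year
School district tax — $1,345.32 per year
Flood insurance — $1,260.60 per year
Yearly total = $3,016.56 + $9,557.76 + $12,804.96 + $1,345.32 + $1,260.60 = $27,985.20

$27,985.20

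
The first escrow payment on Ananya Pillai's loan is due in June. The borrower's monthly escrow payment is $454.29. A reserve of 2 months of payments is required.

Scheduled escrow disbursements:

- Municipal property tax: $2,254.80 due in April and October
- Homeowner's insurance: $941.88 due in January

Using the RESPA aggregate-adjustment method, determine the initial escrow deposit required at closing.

$1,362.87

Cushion = 2 × $454.29 = $908.58
Trial balance (start $0, +$454.29 each month, − disbursements):
  Jun: +$454.29 → $454.29
  Jul: +$454.29 → $908.58
  Aug: +$454.29 → $1,362.87
  Sep: +$454.29 → $1,817.16
  Oct: +$454.29 − $2,254.80 → $16.65
  Nov: +$454.29 → $470.94
  Dec: +$454.29 → $925.23
  Jan: +$454.29 − $941.88 → $437.64
  Feb: +$454.29 → $891.93
  Mar: +$454.29 → $1,346.22
  Apr: +$454.29 − $2,254.80 → -$454.29
  May: +$454.29 → $0.00
Lowest trial balance = -$454.29 (Apr)
Initial deposit = cushion − low point = $908.58 − (-$454.29) = $1,362.87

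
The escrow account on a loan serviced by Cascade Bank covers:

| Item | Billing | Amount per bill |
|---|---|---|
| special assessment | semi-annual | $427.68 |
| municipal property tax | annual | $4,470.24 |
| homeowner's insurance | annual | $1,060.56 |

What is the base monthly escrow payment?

Special assessment = $427.68 × 2 = $855.36 per year
Municipal property tax = $4,470.24 per year
Homeowner's insurance = $1,060.56 per year
Total per year = $855.36 + $4,470.24 + $1,060.56 = $6,386.16
Monthly escrow = $6,386.16 / 12 = $532.18

$532.18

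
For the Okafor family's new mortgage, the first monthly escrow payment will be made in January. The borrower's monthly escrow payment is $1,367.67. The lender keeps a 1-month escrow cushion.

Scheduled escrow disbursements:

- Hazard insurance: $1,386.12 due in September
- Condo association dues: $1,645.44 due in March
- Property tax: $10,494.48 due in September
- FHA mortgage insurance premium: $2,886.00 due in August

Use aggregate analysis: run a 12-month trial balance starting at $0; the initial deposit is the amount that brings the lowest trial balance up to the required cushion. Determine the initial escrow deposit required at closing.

$5,470.68

Cushion = 1 × $1,367.67 = $1,367.67
Trial balance (start $0, +$1,367.67 each month, − disbursements):
  Jan: +$1,367.67 → $1,367.67
  Feb: +$1,367.67 → $2,735.34
  Mar: +$1,367.67 − $1,645.44 → $2,457.57
  Apr: +$1,367.67 → $3,825.24
  May: +$1,367.67 → $5,192.91
  Jun: +$1,367.67 → $6,560.58
  Jul: +$1,367.67 → $7,928.25
  Aug: +$1,367.67 − $2,886.00 → $6,409.92
  Sep: +$1,367.67 − $11,880.60 → -$4,103.01
  Oct: +$1,367.67 → -$2,735.34
  Nov: +$1,367.67 → -$1,367.67
  Dec: +$1,367.67 → $0.00
Lowest trial balance = -$4,103.01 (Sep)
Initial deposit = cushion − low point = $1,367.67 − (-$4,103.01) = $5,470.68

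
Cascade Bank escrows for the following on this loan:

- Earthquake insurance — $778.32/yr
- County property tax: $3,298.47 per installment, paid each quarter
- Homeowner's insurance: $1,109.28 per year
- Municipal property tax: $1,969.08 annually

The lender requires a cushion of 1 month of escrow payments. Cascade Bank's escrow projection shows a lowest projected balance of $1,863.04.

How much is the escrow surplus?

$442.16

Earthquake insurance: $778.32
County property tax: $3,298.47 × 4 = $13,193.88
Homeowner's insurance: $1,109.28
Municipal property tax: $1,969.08
Total per year = $17,050.56
Monthly = $17,050.56 ÷ 12 = $1,420.88
Required cushion = 1 × $1,420.88 = $1,420.88
Surplus = $1,863.04 − $1,420.88 = $442.16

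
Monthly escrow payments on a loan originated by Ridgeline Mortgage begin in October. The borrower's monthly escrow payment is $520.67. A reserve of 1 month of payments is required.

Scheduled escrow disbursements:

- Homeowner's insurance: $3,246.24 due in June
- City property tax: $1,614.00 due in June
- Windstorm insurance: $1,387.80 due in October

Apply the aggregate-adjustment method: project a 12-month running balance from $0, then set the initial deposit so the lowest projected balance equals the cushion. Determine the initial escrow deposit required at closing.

$2,082.68

Cushion = 1 × $520.67 = $520.67
Trial balance (start $0, +$520.67 each month, − disbursements):
  Oct: +$520.67 − $1,387.80 → -$867.13
  Nov: +$520.67 → -$346.46
  Dec: +$520.67 → $174.21
  Jan: +$520.67 → $694.88
  Feb: +$520.67 → $1,215.55
  Mar: +$520.67 → $1,736.22
  Apr: +$520.67 → $2,256.89
  May: +$520.67 → $2,777.56
  Jun: +$520.67 − $4,860.24 → -$1,562.01
  Jul: +$520.67 → -$1,041.34
  Aug: +$520.67 → -$520.67
  Sep: +$520.67 → $0.00
Lowest trial balance = -$1,562.01 (Jun)
Initial deposit = cushion − low point = $520.67 − (-$1,562.01) = $2,082.68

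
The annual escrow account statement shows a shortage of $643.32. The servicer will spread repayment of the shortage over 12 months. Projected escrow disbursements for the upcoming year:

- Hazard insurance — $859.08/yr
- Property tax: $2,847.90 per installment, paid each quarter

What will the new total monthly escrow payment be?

$1,074.50

Hazard insurance — $859.08 annually
Property tax — $2,847.90 × 4 = $11,391.60 annually
Combined annual = $859.08 + $11,391.60 = $12,250.68
Base monthly escrow = $12,250.68 ÷ 12 = $1,020.89
Shortage spread = $643.32 ÷ 12 = $53.61/mo
Adjusted monthly = $1,020.89 + $53.61 = $1,074.50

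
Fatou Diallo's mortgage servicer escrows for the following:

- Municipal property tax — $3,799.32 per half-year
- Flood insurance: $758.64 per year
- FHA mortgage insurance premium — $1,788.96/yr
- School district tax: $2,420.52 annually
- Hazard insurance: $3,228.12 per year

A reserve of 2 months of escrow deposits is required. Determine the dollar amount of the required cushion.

Municipal property tax: $3,799.32 × 2 = $7,598.64 annually
Flood insurance: $758.64 annually
FHA mortgage insurance premium: $1,788.96 annually
School district tax: $2,420.52 annually
Hazard insurance: $3,228.12 annually
Yearly total = $7,598.64 + $758.64 + $1,788.96 + $2,420.52 + $3,228.12 = $15,794.88
Base monthly escrow = $15,794.88 / 12 = $1,316.24
Cushion = 2 × $1,316.24 = $2,632.48

$2,632.48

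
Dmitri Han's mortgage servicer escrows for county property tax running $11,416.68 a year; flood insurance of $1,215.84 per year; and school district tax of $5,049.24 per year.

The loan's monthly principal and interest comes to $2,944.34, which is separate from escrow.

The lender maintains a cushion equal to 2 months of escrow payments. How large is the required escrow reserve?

County property tax = $11,416.68 per year
Flood insurance = $1,215.84 per year
School district tax = $5,049.24 per year
Annual escrow total = $17,681.76
Base monthly escrow = $17,681.76 / 12 = $1,473.48
Cushion = 2 × $1,473.48 = $2,946.96

$2,946.96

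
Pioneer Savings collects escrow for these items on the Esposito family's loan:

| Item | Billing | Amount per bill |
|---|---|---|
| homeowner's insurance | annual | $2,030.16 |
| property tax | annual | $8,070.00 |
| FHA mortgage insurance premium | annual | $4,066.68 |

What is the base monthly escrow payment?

Homeowner's insurance — $2,030.16
Property tax — $8,070.00
FHA mortgage insurance premium — $4,066.68
Total per year = $14,166.84
Monthly = $14,166.84 ÷ 12 = $1,180.57

$1,180.57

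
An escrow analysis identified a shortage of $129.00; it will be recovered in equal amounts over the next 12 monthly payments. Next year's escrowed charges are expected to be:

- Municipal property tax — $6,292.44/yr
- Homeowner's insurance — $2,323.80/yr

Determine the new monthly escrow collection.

$728.77

Municipal property tax — $6,292.44/yr
Homeowner's insurance — $2,323.80/yr
Combined annual = $6,292.44 + $2,323.80 = $8,616.24
Monthly = $8,616.24 ÷ 12 = $718.02
Shortage per month = $129.00 ÷ 12 = $10.75
Adjusted monthly = $718.02 + $10.75 = $728.77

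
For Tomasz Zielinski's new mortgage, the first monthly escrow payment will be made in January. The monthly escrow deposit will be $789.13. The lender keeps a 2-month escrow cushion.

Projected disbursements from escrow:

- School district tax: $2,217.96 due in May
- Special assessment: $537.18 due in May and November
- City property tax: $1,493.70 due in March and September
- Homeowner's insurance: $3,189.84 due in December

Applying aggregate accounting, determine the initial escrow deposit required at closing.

$1,881.45

Cushion = 2 × $789.13 = $1,578.26
Trial balance (start $0, +$789.13 each month, − disbursements):
  Jan: +$789.13 → $789.13
  Feb: +$789.13 → $1,578.26
  Mar: +$789.13 − $1,493.70 → $873.69
  Apr: +$789.13 → $1,662.82
  May: +$789.13 − $2,755.14 → -$303.19
  Jun: +$789.13 → $485.94
  Jul: +$789.13 → $1,275.07
  Aug: +$789.13 → $2,064.20
  Sep: +$789.13 − $1,493.70 → $1,359.63
  Oct: +$789.13 → $2,148.76
  Nov: +$789.13 − $537.18 → $2,400.71
  Dec: +$789.13 − $3,189.84 → $0.00
Lowest trial balance = -$303.19 (May)
Initial deposit = cushion − low point = $1,578.26 − (-$303.19) = $1,881.45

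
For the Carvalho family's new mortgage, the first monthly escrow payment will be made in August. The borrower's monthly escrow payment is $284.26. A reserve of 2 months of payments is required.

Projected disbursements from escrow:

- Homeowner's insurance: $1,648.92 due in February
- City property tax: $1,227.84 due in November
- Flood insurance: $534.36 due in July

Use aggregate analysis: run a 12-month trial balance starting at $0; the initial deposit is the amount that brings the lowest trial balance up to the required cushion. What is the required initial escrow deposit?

$1,455.46

Cushion = 2 × $284.26 = $568.52
Trial balance (start $0, +$284.26 each month, − disbursements):
  Aug: +$284.26 → $284.26
  Sep: +$284.26 → $568.52
  Oct: +$284.26 → $852.78
  Nov: +$284.26 − $1,227.84 → -$90.80
  Dec: +$284.26 → $193.46
  Jan: +$284.26 → $477.72
  Feb: +$284.26 − $1,648.92 → -$886.94
  Mar: +$284.26 → -$602.68
  Apr: +$284.26 → -$318.42
  May: +$284.26 → -$34.16
  Jun: +$284.26 → $250.10
  Jul: +$284.26 − $534.36 → $0.00
Lowest trial balance = -$886.94 (Feb)
Initial deposit = cushion − low point = $568.52 − (-$886.94) = $1,455.46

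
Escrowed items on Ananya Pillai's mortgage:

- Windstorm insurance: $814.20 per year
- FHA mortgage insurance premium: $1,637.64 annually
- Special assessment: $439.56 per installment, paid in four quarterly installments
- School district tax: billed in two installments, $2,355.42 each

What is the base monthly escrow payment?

$743.41

Windstorm insurance — $814.20 annually
FHA mortgage insurance premium — $1,637.64 annually
Special assessment — $439.56 × 4 = $1,758.24 annually
School district tax — $2,355.42 × 2 = $4,710.84 annually
Annual escrow total = $814.20 + $1,637.64 + $1,758.24 + $4,710.84 = $8,920.92
Base monthly escrow = $8,920.92 / 12 = $743.41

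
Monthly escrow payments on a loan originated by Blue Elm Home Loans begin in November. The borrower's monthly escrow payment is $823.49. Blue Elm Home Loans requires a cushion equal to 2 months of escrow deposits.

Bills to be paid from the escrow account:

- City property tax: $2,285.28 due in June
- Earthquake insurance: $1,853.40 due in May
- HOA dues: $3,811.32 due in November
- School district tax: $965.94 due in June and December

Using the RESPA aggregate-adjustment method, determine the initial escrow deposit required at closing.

Cushion = 2 × $823.49 = $1,646.98
Trial balance (start $0, +$823.49 each month, − disbursements):
  Nov: +$823.49 − $3,811.32 → -$2,987.83
  Dec: +$823.49 − $965.94 → -$3,130.28
  Jan: +$823.49 → -$2,306.79
  Feb: +$823.49 → -$1,483.30
  Mar: +$823.49 → -$659.81
  Apr: +$823.49 → $163.68
  May: +$823.49 − $1,853.40 → -$866.23
  Jun: +$823.49 − $3,251.22 → -$3,293.96
  Jul: +$823.49 → -$2,470.47
  Aug: +$823.49 → -$1,646.98
  Sep: +$823.49 → -$823.49
  Oct: +$823.49 → $0.00
Lowest trial balance = -$3,293.96 (Jun)
Initial deposit = cushion − low point = $1,646.98 − (-$3,293.96) = $4,940.94

$4,940.94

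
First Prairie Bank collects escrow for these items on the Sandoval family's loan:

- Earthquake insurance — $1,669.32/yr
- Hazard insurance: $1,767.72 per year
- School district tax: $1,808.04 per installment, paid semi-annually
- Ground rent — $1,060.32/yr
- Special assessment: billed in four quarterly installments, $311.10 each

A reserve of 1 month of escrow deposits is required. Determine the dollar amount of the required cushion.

$779.82

Earthquake insurance: $1,669.32 annually
Hazard insurance: $1,767.72 annually
School district tax: $1,808.04 × 2 = $3,616.08 annually
Ground rent: $1,060.32 annually
Special assessment: $311.10 × 4 = $1,244.40 annually
Yearly total = $1,669.32 + $1,767.72 + $3,616.08 + $1,060.32 + $1,244.40 = $9,357.84
Monthly escrow = $9,357.84 ÷ 12 = $779.82
Required cushion = 1 × $779.82 = $779.82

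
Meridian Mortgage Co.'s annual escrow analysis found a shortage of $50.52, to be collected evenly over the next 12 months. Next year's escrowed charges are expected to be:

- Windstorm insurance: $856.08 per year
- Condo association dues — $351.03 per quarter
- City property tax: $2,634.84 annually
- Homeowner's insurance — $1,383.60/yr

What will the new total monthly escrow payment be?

Windstorm insurance = $856.08 annually
Condo association dues = $351.03 × 4 = $1,404.12 annually
City property tax = $2,634.84 annually
Homeowner's insurance = $1,383.60 annually
Combined annual = $856.08 + $1,404.12 + $2,634.84 + $1,383.60 = $6,278.64
Base monthly escrow = $6,278.64 / 12 = $523.22
Shortage per month = $50.52 / 12 = $4.21
Adjusted monthly = $523.22 + $4.21 = $527.43

$527.43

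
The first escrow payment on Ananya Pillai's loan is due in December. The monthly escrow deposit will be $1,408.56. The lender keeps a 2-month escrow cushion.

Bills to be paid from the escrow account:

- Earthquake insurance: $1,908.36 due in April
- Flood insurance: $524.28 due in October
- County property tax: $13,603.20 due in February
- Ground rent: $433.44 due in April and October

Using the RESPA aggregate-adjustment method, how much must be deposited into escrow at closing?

Cushion = 2 × $1,408.56 = $2,817.12
Trial balance (start $0, +$1,408.56 each month, − disbursements):
  Dec: +$1,408.56 → $1,408.56
  Jan: +$1,408.56 → $2,817.12
  Feb: +$1,408.56 − $13,603.20 → -$9,377.52
  Mar: +$1,408.56 → -$7,968.96
  Apr: +$1,408.56 − $2,341.80 → -$8,902.20
  May: +$1,408.56 → -$7,493.64
  Jun: +$1,408.56 → -$6,085.08
  Jul: +$1,408.56 → -$4,676.52
  Aug: +$1,408.56 → -$3,267.96
  Sep: +$1,408.56 → -$1,859.40
  Oct: +$1,408.56 − $957.72 → -$1,408.56
  Nov: +$1,408.56 → $0.00
Lowest trial balance = -$9,377.52 (Feb)
Initial deposit = cushion − low point = $2,817.12 − (-$9,377.52) = $12,194.64

$12,194.64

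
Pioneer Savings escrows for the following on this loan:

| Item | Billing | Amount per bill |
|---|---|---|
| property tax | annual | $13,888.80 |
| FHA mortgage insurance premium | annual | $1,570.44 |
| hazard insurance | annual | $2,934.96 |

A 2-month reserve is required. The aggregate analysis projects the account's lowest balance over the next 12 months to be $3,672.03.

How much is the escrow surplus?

$606.33

Property tax: $13,888.80 per year
FHA mortgage insurance premium: $1,570.44 per year
Hazard insurance: $2,934.96 per year
Annual escrow total = $13,888.80 + $1,570.44 + $2,934.96 = $18,394.20
Monthly = $18,394.20 / 12 = $1,532.85
Required reserve = 2 × $1,532.85 = $3,065.70
Surplus = $3,672.03 − $3,065.70 = $606.33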